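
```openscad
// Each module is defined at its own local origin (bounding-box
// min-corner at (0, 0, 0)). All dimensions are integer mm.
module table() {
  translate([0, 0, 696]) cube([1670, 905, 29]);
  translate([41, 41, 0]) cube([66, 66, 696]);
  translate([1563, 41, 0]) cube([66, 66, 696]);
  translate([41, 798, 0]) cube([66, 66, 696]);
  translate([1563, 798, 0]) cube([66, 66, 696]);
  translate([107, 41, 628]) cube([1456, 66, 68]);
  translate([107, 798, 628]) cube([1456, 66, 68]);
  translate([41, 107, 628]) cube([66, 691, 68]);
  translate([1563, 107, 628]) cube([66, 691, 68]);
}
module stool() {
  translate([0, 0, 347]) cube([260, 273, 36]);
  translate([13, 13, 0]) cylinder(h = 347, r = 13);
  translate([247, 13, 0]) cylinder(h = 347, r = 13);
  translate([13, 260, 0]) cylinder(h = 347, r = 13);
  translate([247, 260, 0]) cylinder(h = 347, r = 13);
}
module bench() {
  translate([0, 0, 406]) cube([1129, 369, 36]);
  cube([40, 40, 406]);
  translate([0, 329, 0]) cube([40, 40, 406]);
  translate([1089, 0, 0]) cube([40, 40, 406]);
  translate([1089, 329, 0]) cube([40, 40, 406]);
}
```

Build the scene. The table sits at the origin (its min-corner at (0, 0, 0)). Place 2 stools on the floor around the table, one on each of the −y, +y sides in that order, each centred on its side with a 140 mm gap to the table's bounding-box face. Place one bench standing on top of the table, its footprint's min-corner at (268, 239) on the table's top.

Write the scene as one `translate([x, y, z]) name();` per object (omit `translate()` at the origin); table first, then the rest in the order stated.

table();
translate([705, -413, 0]) stool();
translate([705, 1045, 0]) stool();
translate([268, 239, 725]) bench();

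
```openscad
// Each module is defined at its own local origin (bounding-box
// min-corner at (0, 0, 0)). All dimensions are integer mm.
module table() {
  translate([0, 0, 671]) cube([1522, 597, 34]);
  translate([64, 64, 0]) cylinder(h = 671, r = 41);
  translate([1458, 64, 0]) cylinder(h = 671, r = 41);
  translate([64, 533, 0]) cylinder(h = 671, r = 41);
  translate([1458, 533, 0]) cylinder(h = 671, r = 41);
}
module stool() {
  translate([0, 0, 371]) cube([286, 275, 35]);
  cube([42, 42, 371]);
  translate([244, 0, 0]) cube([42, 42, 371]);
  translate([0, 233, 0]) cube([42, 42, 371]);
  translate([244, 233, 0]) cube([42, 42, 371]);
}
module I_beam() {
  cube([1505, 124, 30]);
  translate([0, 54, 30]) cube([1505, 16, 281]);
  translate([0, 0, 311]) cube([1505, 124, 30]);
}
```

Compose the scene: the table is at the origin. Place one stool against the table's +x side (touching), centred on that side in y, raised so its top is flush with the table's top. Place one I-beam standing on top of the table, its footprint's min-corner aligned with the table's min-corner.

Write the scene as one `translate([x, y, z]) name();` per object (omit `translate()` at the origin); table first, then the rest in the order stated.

table();
translate([1522, 161, 299]) stool();
translate([0, 0, 705]) I_beam();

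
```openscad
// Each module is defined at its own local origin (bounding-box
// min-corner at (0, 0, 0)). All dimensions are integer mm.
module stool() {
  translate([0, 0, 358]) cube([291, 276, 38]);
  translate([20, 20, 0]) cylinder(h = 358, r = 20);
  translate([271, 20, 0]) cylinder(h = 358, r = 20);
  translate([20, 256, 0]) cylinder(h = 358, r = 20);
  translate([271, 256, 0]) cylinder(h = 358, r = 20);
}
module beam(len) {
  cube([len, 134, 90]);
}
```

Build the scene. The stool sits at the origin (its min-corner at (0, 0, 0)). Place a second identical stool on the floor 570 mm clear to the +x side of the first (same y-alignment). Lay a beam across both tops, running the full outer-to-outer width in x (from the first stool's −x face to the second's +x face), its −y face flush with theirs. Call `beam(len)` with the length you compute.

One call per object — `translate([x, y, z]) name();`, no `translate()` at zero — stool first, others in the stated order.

stool();
translate([861, 0, 0]) stool();
translate([0, 0, 396]) beam(1152);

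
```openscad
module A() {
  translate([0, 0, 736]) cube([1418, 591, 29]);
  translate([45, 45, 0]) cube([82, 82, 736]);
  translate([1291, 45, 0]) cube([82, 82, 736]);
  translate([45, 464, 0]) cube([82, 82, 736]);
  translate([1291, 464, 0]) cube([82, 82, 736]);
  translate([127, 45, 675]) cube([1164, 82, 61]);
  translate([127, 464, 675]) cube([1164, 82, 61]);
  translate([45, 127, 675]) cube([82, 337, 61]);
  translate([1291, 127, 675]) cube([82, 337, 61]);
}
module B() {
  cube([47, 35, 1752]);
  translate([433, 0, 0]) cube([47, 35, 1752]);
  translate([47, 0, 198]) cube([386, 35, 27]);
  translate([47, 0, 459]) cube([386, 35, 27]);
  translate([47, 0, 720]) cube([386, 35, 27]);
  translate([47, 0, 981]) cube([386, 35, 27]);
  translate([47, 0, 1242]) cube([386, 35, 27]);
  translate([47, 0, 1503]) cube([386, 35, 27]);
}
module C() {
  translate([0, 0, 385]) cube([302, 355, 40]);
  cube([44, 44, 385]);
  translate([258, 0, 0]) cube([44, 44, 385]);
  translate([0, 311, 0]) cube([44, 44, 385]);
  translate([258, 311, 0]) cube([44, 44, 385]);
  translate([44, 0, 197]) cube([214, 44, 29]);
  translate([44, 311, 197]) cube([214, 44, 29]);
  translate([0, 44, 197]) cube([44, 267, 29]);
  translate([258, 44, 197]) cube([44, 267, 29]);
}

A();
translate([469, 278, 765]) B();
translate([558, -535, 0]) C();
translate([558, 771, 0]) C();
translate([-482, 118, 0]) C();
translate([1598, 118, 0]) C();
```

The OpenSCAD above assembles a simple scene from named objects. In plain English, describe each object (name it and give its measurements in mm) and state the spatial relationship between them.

A is a table: top 1418 mm (x) × 591 mm (y), 29 mm thick, upper face at z = 765 mm, on four 82×82 mm square legs, each inset 45 mm from the nearest pair of top edges, running from z = 0 to the bottom of the top. Four apron rails, 82 mm thick and 61 mm tall, run between adjacent legs with their top edges flush with the underside of the top and their outer faces flush with the legs' outer faces.

B is a straight ladder. Two 47×35 mm vertical rails, 1752 mm tall, stand 480 mm apart (outside-to-outside) with their front faces coplanar on the −y side. 6 rungs, each 35 mm deep and 27 mm tall, span between the inner faces of the rails, front faces flush with the rails. The lowest rung's underside is at z = 198 mm and rungs are spaced 261 mm apart (underside to underside).

C is a four-legged stool. The seat is a 302×355×40 mm slab whose top surface is at z = 425 mm; four square legs, each 44×44 mm in cross-section, run from the floor (z = 0) to the underside of the seat, each flush with a corner of the seat. Four stretchers, 44 mm wide and 29 mm tall, connect adjacent legs with their undersides at z = 197 mm, each running between the inner faces of the legs it joins and aligned with the legs' outer faces on the other axis.

The ladder is on top of the table, centred. Four stools sit around the table at the −y, +y, −x, +x sides.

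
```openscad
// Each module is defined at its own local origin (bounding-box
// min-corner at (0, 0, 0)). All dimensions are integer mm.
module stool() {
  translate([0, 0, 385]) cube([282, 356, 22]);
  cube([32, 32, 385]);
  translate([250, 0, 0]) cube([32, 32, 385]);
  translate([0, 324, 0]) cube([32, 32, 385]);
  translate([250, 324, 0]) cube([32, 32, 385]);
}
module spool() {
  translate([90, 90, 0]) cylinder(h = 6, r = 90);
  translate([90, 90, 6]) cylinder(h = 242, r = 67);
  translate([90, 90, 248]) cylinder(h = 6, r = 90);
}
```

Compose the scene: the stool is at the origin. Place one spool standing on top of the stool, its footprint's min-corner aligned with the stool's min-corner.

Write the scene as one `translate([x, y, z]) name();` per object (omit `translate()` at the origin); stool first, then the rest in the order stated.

stool();
translate([0, 0, 407]) spool();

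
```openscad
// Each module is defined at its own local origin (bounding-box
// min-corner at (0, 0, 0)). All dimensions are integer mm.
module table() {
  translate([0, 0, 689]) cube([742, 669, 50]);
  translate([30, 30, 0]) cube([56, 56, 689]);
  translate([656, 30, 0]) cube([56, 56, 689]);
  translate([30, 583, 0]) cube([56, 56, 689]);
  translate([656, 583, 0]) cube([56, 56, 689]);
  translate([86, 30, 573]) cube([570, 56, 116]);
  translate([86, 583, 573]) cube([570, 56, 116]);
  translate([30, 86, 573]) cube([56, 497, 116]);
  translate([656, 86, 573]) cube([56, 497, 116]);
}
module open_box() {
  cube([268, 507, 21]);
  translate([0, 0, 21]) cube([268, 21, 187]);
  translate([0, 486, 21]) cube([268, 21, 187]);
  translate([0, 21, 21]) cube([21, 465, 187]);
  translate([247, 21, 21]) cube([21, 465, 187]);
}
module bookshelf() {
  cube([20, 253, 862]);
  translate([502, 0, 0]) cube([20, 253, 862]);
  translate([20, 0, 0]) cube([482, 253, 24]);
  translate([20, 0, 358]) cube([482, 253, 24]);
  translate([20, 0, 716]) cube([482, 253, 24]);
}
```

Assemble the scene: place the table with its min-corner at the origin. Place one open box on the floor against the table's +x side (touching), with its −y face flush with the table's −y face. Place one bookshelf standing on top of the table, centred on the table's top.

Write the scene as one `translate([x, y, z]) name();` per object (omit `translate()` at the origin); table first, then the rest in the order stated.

table();
translate([742, 0, 0]) open_box();
translate([110, 208, 739]) bookshelf();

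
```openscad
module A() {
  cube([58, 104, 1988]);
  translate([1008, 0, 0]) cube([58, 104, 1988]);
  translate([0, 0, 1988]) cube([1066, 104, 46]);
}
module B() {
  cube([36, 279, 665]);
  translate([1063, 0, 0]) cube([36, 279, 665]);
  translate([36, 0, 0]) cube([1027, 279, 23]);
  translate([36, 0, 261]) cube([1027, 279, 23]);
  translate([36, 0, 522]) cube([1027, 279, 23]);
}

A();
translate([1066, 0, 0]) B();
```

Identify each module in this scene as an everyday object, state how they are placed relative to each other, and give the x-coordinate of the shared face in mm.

A is a door frame. B is a bookshelf. The bookshelf is against the door frame's +x side, with their −y faces flush. The x-coordinate of the shared face is 1066 mm.

The door frame's +x face and the bookshelf's −x face are both at x = 1066 mm.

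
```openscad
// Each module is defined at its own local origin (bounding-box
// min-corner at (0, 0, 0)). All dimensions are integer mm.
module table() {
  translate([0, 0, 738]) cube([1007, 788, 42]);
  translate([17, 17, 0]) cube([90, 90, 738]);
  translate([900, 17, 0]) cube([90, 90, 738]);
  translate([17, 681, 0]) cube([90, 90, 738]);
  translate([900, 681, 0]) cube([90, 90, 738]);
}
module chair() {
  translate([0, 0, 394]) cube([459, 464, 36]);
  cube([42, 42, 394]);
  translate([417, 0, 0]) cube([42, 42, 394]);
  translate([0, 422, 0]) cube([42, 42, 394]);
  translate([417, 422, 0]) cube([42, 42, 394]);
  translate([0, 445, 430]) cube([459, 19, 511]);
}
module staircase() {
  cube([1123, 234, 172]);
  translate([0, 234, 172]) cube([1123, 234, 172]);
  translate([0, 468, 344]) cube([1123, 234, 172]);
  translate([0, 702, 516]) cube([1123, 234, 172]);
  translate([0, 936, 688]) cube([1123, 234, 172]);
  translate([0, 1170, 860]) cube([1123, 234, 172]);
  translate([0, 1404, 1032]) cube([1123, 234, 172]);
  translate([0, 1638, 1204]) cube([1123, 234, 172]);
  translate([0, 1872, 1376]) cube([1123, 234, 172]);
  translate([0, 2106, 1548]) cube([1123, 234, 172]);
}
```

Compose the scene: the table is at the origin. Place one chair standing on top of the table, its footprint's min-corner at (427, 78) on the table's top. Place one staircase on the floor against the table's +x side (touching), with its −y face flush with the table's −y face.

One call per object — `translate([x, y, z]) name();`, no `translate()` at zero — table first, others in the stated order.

table();
translate([427, 78, 780]) chair();
translate([1007, 0, 0]) staircase();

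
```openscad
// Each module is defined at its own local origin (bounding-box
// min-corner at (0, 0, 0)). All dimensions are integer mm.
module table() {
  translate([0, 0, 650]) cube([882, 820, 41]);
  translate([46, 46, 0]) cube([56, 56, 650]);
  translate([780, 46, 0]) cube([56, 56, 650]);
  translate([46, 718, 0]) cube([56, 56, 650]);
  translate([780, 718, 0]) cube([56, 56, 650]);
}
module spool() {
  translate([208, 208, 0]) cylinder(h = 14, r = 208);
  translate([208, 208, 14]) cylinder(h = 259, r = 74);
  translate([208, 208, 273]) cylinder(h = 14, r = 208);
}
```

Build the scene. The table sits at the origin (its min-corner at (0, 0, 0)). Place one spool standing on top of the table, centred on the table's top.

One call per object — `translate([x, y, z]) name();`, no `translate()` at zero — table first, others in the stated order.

table();
translate([233, 202, 691]) spool();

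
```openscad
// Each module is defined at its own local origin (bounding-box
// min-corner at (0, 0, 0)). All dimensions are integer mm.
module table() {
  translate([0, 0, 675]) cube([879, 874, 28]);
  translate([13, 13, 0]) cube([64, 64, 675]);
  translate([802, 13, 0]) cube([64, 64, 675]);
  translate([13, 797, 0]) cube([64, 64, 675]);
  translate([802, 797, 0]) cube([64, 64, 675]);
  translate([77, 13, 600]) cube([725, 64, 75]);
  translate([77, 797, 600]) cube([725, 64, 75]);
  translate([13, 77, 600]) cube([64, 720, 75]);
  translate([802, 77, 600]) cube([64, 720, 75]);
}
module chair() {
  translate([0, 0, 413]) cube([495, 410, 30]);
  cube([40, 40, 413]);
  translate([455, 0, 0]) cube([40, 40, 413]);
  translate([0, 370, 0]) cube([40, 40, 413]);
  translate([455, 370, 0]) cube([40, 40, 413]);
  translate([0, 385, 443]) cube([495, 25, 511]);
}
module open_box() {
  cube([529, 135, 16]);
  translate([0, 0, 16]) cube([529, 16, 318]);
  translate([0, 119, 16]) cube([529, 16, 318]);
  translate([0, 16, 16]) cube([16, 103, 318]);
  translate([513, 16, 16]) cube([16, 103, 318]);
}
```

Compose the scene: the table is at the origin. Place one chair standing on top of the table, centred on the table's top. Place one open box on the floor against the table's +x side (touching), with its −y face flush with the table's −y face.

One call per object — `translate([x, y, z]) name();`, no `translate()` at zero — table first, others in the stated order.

table();
translate([192, 232, 703]) chair();
translate([879, 0, 0]) open_box();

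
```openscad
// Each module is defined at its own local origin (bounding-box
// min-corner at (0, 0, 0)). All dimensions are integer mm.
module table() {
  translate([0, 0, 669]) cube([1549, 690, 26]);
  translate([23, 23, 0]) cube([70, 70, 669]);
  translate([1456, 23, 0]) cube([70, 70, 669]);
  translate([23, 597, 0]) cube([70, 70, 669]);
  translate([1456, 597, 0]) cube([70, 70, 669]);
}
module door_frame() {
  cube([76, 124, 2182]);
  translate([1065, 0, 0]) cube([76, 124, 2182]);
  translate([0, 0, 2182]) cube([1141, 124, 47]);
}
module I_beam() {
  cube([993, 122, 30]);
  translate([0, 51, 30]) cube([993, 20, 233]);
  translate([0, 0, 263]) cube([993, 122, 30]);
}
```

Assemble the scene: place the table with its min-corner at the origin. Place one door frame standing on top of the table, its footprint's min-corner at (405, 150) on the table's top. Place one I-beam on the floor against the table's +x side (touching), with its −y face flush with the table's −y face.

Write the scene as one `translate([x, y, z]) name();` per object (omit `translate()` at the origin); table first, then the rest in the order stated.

table();
translate([405, 150, 695]) door_frame();
translate([1549, 0, 0]) I_beam();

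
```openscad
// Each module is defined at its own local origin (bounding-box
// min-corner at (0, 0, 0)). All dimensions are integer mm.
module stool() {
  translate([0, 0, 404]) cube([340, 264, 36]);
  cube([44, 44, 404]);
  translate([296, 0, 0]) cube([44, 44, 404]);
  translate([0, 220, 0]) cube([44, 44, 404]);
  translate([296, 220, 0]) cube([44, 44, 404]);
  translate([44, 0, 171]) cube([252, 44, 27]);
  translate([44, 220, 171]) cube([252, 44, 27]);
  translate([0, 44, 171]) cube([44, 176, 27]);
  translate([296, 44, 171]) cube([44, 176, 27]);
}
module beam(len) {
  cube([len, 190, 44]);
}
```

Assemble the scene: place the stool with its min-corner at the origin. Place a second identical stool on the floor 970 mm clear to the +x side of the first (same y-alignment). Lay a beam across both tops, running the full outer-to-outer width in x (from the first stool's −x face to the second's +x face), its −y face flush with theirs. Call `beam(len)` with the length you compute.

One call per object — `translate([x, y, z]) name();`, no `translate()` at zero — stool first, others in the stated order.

stool();
translate([1310, 0, 0]) stool();
translate([0, 0, 440]) beam(1650);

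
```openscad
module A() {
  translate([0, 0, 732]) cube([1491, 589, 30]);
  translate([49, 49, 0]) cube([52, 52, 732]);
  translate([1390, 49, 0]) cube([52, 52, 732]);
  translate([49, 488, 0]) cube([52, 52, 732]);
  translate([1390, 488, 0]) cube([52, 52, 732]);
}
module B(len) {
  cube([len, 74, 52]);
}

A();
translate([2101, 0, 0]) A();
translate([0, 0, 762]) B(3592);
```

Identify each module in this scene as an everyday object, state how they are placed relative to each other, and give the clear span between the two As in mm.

A is a table. B is a beam. A beam spans the tops of two tables. The clear span between the two tables is 610 mm.

Second table starts at x = 2101; first ends at x = 1491; clear span = 2101 − 1491 = 610 mm.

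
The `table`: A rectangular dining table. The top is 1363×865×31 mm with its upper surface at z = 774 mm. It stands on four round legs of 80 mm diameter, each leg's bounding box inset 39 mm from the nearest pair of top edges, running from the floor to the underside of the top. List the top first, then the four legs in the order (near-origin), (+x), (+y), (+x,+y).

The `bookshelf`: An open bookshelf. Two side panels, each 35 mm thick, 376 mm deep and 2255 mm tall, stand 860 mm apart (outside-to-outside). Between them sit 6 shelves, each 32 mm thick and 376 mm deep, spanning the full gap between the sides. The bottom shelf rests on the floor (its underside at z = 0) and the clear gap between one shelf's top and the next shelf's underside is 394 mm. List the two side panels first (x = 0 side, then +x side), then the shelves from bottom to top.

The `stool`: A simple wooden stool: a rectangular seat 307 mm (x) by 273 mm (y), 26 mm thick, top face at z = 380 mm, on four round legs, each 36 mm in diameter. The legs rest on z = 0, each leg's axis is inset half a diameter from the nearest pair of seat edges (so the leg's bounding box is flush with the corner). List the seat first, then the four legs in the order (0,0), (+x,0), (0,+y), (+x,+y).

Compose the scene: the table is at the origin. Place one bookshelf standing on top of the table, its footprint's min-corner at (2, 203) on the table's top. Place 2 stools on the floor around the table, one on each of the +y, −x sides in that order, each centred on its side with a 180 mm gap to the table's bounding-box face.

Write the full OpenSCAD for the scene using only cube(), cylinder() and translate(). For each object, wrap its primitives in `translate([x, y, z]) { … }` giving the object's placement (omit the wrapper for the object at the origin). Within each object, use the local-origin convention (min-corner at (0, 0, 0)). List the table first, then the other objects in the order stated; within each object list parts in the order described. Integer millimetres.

translate([0, 0, 743]) cube([1363, 865, 31]);
translate([79, 79, 0]) cylinder(h = 743, r = 40);
translate([1284, 79, 0]) cylinder(h = 743, r = 40);
translate([79, 786, 0]) cylinder(h = 743, r = 40);
translate([1284, 786, 0]) cylinder(h = 743, r = 40);
translate([2, 203, 774]) {
  cube([35, 376, 2255]);
  translate([825, 0, 0]) cube([35, 376, 2255]);
  translate([35, 0, 0]) cube([790, 376, 32]);
  translate([35, 0, 426]) cube([790, 376, 32]);
  translate([35, 0, 852]) cube([790, 376, 32]);
  translate([35, 0, 1278]) cube([790, 376, 32]);
  translate([35, 0, 1704]) cube([790, 376, 32]);
  translate([35, 0, 2130]) cube([790, 376, 32]);
}
translate([528, 1045, 0]) {
  translate([0, 0, 354]) cube([307, 273, 26]);
  translate([18, 18, 0]) cylinder(h = 354, r = 18);
  translate([289, 18, 0]) cylinder(h = 354, r = 18);
  translate([18, 255, 0]) cylinder(h = 354, r = 18);
  translate([289, 255, 0]) cylinder(h = 354, r = 18);
}
translate([-487, 296, 0]) {
  translate([0, 0, 354]) cube([307, 273, 26]);
  translate([18, 18, 0]) cylinder(h = 354, r = 18);
  translate([289, 18, 0]) cylinder(h = 354, r = 18);
  translate([18, 255, 0]) cylinder(h = 354, r = 18);
  translate([289, 255, 0]) cylinder(h = 354, r = 18);
}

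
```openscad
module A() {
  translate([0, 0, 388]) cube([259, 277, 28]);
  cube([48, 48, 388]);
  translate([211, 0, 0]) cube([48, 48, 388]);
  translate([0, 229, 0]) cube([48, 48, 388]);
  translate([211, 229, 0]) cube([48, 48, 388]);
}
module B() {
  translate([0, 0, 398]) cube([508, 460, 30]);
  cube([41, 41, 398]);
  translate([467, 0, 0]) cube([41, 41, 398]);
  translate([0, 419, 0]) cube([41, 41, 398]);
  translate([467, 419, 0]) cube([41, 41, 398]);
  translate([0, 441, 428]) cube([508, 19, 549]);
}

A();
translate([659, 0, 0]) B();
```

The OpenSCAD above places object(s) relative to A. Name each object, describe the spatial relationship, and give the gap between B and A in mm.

The chair's nearest face is 400 mm from the stool's +x face.

A is a stool. B is a chair. The chair is on the floor beside the stool on its +x side. The gap between the chair and the stool is 400 mm.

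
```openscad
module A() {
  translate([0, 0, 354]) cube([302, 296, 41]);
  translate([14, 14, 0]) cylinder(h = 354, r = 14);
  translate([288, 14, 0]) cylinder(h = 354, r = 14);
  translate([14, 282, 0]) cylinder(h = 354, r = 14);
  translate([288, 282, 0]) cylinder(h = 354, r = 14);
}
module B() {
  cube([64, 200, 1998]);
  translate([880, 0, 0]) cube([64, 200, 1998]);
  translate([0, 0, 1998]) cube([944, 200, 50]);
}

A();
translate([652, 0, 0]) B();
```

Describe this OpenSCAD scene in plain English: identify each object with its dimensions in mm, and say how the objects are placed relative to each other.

A is a four-legged stool. The seat is a 302×296×41 mm slab whose top surface is at z = 395 mm; four round legs, each 28 mm in diameter, run from the floor (z = 0) to the underside of the seat, each leg's axis is inset half a diameter from the nearest pair of seat edges (so the leg's bounding box is flush with the corner).

B is a door frame. The clear opening is 816 mm wide and 1998 mm high. Two 64 mm wide jambs, 200 mm deep, stand either side of the opening from the floor to the top of the opening. A 50 mm thick head sits across the top of both jambs, spanning the full outside width of the frame.

The door frame is on the floor beside the stool on its +x side.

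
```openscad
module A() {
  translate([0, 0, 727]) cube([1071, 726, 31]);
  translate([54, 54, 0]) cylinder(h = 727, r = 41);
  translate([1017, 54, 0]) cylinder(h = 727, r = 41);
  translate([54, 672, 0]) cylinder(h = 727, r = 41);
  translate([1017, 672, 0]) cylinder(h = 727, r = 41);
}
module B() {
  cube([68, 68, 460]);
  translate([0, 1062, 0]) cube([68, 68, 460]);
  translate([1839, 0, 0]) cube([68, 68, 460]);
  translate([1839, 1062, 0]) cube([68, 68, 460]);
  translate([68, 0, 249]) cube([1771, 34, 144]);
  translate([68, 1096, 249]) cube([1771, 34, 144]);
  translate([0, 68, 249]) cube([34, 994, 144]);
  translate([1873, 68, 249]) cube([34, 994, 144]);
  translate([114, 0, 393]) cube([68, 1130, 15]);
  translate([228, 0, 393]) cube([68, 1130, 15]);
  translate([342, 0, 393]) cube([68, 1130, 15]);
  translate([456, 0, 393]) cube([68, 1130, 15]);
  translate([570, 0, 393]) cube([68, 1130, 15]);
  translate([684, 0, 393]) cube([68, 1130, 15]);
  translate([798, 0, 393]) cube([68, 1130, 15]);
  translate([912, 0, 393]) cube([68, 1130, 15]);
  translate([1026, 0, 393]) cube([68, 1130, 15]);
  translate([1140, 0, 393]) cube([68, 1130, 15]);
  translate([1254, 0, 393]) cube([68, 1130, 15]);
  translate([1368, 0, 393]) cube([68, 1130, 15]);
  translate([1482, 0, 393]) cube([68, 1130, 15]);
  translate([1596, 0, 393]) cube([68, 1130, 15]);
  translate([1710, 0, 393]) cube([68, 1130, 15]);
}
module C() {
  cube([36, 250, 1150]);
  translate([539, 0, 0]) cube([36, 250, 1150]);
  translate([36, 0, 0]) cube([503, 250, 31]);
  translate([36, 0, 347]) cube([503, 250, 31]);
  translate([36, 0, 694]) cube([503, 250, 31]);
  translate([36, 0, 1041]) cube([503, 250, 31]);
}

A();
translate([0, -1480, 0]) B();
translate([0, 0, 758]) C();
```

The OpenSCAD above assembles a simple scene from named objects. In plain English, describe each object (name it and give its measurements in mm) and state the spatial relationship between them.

A is a table: top 1071 mm (x) × 726 mm (y), 31 mm thick, upper face at z = 758 mm, on four round legs of 82 mm diameter, each leg's bounding box inset 13 mm from the nearest pair of top edges, running from z = 0 to the bottom of the top.

B is a bed frame 1907 mm long (x) by 1130 mm wide (y). Four 68×68 mm corner posts, 460 mm tall, at the corners of the footprint. Four rails of 34 mm thickness and 144 mm height run between adjacent posts with their undersides at z = 249 mm, their outer faces flush with the outside of the frame (the two x-running rails run between the posts' inner faces; the two y-running rails run between the posts' inner faces). 15 slats, each 68 mm wide (x) and 15 mm thick, lie across the top of the two x-running rails, running the full 1130 mm width of the frame in y; the slats are evenly spaced along x between the inner faces of the end posts with equal gaps (rounded down to the nearest mm) at the −x end and between each pair — any rounding remainder accumulates at the +x end.

C is a bookshelf 575 mm wide overall, 250 mm deep and 1150 mm tall. The two sides are 36 mm thick vertical panels. 4 horizontal shelves of 31 mm thickness span between the inner faces of the sides; the lowest shelf sits on the floor and shelves are stacked with a clear vertical gap of 316 mm between each pair.

The bed frame is on the floor beside the table on its −y side. The bookshelf is on top of the table.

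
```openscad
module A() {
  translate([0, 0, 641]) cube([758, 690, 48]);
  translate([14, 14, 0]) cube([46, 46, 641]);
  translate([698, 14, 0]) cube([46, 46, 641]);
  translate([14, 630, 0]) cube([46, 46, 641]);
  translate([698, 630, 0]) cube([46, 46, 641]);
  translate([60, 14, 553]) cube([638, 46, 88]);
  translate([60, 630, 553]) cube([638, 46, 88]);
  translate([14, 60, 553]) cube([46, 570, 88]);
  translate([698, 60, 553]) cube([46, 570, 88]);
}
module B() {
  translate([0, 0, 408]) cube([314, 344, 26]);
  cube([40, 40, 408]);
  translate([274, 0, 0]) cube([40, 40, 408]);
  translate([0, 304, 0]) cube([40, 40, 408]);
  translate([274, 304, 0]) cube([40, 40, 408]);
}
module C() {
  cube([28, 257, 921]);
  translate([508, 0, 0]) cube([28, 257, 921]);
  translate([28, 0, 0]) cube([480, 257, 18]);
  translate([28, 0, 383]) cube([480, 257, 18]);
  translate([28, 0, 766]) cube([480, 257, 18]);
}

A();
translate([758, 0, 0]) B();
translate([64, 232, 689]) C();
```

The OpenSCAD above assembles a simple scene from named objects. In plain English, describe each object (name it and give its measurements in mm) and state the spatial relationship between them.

A is a table: top 758 mm (x) × 690 mm (y), 48 mm thick, upper face at z = 689 mm, on four 46×46 mm square legs, each inset 14 mm from the nearest pair of top edges, running from z = 0 to the bottom of the top. Four apron rails, 46 mm thick and 88 mm tall, run between adjacent legs with their top edges flush with the underside of the top and their outer faces flush with the legs' outer faces.

B is a four-legged stool. The seat is a 314×344×26 mm slab whose top surface is at z = 434 mm; four square legs, each 40×40 mm in cross-section, run from the floor (z = 0) to the underside of the seat, each flush with a corner of the seat.

C is an open bookshelf. Two side panels, each 28 mm thick, 257 mm deep and 921 mm tall, stand 536 mm apart (outside-to-outside). Between them sit 3 shelves, each 18 mm thick and 257 mm deep, spanning the full gap between the sides. The bottom shelf rests on the floor (its underside at z = 0) and the clear gap between one shelf's top and the next shelf's underside is 365 mm.

The stool is against the table's +x side, with their −y faces flush. The bookshelf is on top of the table.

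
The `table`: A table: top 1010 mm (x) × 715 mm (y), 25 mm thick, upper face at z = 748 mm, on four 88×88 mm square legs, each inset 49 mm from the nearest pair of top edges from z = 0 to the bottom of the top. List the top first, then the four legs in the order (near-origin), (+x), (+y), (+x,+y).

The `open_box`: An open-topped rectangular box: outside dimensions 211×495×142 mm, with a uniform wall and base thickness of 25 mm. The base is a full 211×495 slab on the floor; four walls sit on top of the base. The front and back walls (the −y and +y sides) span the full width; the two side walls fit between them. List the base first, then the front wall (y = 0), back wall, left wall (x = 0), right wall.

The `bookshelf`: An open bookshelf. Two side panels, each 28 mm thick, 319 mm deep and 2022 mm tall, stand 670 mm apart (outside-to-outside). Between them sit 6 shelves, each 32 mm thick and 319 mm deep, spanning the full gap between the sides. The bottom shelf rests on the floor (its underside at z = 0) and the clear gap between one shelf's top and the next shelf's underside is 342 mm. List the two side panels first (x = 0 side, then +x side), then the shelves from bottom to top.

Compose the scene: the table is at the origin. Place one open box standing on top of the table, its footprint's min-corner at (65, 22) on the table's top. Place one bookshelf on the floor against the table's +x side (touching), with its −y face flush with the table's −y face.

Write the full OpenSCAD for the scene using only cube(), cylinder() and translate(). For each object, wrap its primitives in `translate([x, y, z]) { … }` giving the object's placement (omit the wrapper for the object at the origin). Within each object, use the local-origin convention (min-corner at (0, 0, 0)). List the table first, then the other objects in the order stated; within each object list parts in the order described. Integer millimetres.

translate([0, 0, 723]) cube([1010, 715, 25]);
translate([49, 49, 0]) cube([88, 88, 723]);
translate([873, 49, 0]) cube([88, 88, 723]);
translate([49, 578, 0]) cube([88, 88, 723]);
translate([873, 578, 0]) cube([88, 88, 723]);
translate([65, 22, 748]) {
  cube([211, 495, 25]);
  translate([0, 0, 25]) cube([211, 25, 117]);
  translate([0, 470, 25]) cube([211, 25, 117]);
  translate([0, 25, 25]) cube([25, 445, 117]);
  translate([186, 25, 25]) cube([25, 445, 117]);
}
translate([1010, 0, 0]) {
  cube([28, 319, 2022]);
  translate([642, 0, 0]) cube([28, 319, 2022]);
  translate([28, 0, 0]) cube([614, 319, 32]);
  translate([28, 0, 374]) cube([614, 319, 32]);
  translate([28, 0, 748]) cube([614, 319, 32]);
  translate([28, 0, 1122]) cube([614, 319, 32]);
  translate([28, 0, 1496]) cube([614, 319, 32]);
  translate([28, 0, 1870]) cube([614, 319, 32]);
}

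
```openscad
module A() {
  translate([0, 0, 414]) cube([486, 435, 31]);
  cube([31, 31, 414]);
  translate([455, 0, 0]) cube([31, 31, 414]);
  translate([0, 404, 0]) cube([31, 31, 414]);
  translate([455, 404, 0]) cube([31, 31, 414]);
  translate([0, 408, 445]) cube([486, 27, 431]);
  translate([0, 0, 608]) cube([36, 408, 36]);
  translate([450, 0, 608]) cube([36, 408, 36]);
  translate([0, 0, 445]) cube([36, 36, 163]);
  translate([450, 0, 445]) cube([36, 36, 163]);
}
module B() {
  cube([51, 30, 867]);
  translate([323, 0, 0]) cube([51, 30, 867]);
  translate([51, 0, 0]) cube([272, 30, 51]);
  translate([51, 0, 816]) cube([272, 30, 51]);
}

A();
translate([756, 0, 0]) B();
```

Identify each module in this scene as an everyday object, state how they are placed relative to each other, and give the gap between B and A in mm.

The picture frame's nearest face is 270 mm from the chair's +x face.

A is a chair. B is a picture frame. The picture frame is on the floor beside the chair on its +x side. The gap between the picture frame and the chair is 270 mm.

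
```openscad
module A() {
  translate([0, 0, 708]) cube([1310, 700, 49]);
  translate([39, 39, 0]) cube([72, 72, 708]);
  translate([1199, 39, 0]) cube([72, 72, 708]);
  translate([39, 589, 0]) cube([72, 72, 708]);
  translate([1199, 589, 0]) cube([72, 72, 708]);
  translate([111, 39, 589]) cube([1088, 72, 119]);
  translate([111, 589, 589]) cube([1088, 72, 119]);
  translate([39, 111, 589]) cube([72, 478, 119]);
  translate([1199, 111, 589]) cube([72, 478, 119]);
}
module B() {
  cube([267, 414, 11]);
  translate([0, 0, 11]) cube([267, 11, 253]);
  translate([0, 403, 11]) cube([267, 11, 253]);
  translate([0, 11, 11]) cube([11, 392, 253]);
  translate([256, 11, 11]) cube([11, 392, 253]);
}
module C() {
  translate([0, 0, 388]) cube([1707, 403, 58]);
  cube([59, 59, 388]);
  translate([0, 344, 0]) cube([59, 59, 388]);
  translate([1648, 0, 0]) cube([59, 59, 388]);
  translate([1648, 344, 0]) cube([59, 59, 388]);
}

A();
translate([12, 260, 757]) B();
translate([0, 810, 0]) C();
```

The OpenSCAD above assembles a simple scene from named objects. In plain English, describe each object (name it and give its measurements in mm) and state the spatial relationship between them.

A is a table: top 1310 mm (x) × 700 mm (y), 49 mm thick, upper face at z = 757 mm, on four 72×72 mm square legs, each inset 39 mm from the nearest pair of top edges, running from z = 0 to the bottom of the top. Four apron rails, 72 mm thick and 119 mm tall, run between adjacent legs with their top edges flush with the underside of the top and their outer faces flush with the legs' outer faces.

B is an open storage box with external size 267×414×264 mm and wall thickness 11 mm (the base is also 11 mm thick). The base covers the whole footprint; the four walls stand on the base, with the y-facing walls full-width and the x-facing walls fitting between their inner faces.

C is a long wooden bench with a 1707 mm (x) × 403 mm (y) seat, 58 mm thick, its top surface 446 mm above the floor. Four 59 mm square legs at the seat corners, flush with the edges, run from z = 0 to the seat underside.

The open box is on top of the table. The bench is on the floor beside the table on its +y side.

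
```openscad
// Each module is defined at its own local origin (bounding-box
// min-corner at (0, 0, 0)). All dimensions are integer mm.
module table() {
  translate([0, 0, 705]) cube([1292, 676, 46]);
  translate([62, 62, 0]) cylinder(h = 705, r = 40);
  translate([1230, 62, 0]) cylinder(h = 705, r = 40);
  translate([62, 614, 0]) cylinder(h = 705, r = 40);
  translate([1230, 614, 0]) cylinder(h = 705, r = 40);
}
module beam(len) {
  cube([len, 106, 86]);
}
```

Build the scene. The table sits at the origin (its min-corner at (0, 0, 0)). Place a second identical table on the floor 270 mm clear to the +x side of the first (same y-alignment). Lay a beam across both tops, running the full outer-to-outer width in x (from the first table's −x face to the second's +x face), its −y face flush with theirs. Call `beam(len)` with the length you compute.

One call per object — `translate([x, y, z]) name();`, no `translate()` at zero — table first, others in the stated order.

table();
translate([1562, 0, 0]) table();
translate([0, 0, 751]) beam(2854);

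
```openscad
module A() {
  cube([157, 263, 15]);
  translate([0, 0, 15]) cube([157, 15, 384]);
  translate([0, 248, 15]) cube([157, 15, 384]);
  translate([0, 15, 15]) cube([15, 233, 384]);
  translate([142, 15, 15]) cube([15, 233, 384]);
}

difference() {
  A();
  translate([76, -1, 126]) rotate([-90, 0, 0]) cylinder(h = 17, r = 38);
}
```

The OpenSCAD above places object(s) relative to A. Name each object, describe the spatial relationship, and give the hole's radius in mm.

The subtracted cylinder has r = 38 mm.

A is an open box. The open box has a circular hole through its front wall. The hole's radius is 38 mm.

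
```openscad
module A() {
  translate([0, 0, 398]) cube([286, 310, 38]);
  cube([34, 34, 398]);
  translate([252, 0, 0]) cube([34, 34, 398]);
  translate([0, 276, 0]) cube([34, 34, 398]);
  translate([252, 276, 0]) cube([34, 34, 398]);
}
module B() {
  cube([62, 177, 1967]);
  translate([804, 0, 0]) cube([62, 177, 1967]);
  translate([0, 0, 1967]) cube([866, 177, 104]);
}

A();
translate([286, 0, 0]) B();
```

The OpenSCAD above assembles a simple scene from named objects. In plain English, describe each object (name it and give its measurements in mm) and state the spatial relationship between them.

A is a four-legged stool. The seat is 286×310 mm, 38 mm thick, top at z = 436 mm. It stands on four square legs, each 34×34 mm in cross-section, from z = 0 to the seat underside, each flush with a corner of the seat.

B is a door frame. The clear opening is 742 mm wide and 1967 mm high. Two 62 mm wide jambs, 177 mm deep, stand either side of the opening from the floor to the top of the opening. A 104 mm thick head sits across the top of both jambs, spanning the full outside width of the frame.

The door frame is against the stool's +x side, with their −y faces flush.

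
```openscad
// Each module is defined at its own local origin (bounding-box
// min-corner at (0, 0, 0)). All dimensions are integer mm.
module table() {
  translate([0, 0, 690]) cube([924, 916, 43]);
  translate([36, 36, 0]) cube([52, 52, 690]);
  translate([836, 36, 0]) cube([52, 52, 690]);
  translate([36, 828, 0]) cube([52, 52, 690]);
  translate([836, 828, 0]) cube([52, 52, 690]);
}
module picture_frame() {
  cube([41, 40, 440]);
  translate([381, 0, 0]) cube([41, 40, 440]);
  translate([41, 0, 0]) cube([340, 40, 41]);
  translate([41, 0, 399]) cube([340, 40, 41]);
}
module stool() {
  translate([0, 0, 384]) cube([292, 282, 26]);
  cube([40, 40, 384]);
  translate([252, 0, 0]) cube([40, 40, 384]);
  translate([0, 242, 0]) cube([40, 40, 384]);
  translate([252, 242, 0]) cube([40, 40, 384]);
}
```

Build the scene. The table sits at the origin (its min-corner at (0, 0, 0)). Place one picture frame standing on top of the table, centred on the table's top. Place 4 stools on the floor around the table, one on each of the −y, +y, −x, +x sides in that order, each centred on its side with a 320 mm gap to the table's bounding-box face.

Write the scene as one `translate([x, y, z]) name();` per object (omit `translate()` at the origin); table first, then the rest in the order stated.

table();
translate([251, 438, 733]) picture_frame();
translate([316, -602, 0]) stool();
translate([316, 1236, 0]) stool();
translate([-612, 317, 0]) stool();
translate([1244, 317, 0]) stool();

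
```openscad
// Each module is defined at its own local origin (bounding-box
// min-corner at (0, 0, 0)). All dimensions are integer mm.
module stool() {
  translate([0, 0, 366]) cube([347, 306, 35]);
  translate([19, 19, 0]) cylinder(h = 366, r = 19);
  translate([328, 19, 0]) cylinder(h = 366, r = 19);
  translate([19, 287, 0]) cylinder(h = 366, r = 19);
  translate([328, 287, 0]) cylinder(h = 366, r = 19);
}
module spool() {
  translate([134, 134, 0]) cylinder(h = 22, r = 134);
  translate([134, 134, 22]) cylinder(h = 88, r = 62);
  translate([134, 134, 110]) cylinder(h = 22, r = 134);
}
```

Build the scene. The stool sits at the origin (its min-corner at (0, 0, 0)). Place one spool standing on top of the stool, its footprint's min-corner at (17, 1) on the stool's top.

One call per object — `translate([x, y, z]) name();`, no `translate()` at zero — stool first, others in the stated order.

stool();
translate([17, 1, 401]) spool();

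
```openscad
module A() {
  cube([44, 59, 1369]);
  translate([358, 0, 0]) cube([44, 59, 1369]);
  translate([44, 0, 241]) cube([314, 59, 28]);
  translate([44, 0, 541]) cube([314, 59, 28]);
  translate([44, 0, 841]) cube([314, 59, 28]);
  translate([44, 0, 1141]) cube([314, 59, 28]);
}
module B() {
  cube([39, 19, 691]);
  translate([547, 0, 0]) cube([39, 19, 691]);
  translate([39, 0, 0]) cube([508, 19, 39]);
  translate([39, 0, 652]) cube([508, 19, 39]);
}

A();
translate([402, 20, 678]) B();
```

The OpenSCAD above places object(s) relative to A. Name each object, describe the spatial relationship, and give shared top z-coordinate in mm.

A is a ladder. B is a picture frame. The picture frame is beside the ladder with their tops flush at z = 1369. The shared top z-coordinate is 1369 mm.

Both tops at z = 1369 mm.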